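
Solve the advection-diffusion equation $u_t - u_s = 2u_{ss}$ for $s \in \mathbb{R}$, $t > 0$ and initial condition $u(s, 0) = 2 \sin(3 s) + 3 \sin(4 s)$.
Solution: Change to a moving frame: let $\eta = s + t$, $\sigma = t$ and write $u(s,t) = w(\eta,\sigma)$.
By the chain rule $u_t = w_{\sigma} + w_{\eta}$, $u_s = w_{\eta}$, $u_{ss} = w_{\eta\eta}$.
Then $u_t - u_s = w_{\sigma}$: the advection term cancels and the PDE becomes the heat equation $w_{\sigma} = 2w_{\eta\eta}$ on $\eta \in \mathbb{R}$.
Initial data: $w(\eta,0) = u(\eta,0) = 2 \sin(3 \eta) + 3 \sin(4 \eta)$.
On $\eta \in \mathbb{R}$ each mode satisfies $(\sin(n\eta))'' = -n^2 \sin(n\eta)$, so $e^{-2n^2\sigma} \sin(n\eta)$ solves the heat equation; by superposition $w(\eta,\sigma) = \sum c_n e^{-2n^2\sigma} \sin(n\eta)$.
Reading off the coefficients: $c_3=2, c_4=3$, so $w(\eta,\sigma) = 2 e^{-18 \sigma} \sin(3 \eta) + 3 e^{-32 \sigma} \sin(4 \eta)$.
Substituting back $\eta = s + t$, $\sigma = t$: $u(s,t) = w(s + t, t)$.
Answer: $u(s, t) = 2 e^{-18 t} \sin(3 s + 3 t) + 3 e^{-32 t} \sin(4 s + 4 t)$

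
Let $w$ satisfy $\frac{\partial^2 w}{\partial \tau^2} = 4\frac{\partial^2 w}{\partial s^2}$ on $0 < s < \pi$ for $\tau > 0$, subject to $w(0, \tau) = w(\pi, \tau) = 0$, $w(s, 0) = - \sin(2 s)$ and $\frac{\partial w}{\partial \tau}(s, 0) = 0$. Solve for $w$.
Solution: Using separation of variables $w = X(s)T(\tau)$:
Eigenfunctions: $\sin(ns)$, $n = 1, 2, 3, \ldots$
General solution: $w(s, \tau) = \sum [A_n \cos(2n \tau) + B_n \sin(2n \tau)] \sin(ns)$
From $w(s,0) = - \sin(2 s)$: $A_2=-1$. From $w_{\tau}(s,0) = 0$: all $B_n = 0$.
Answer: $w(s, \tau) = - \sin(2 s) \cos(4 \tau)$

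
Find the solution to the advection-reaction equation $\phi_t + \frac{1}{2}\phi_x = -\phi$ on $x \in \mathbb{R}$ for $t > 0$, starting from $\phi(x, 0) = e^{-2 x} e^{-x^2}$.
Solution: Substitute $\phi = e^{-2x}u$, i.e. $u = e^{2x}\phi$.
By the product rule, $\phi_x = e^{-2x}(u_x - 2u)$, $\phi_t = e^{-2x}u_t$.
Substituting into the PDE and dividing by $e^{-2x}$: $u_t + \frac{1}{2}(u_x - 2u) = -u$.
The lower-order terms cancel, leaving the standard advection equation $u_t + \frac{1}{2}u_x = 0$.
Initial data for $u$: $u(x,0) = e^{2x}\phi(x,0) = e^{-x^2}$.
Solve for $u$:
  By method of characteristics (waves move right with speed 1/2):
  Along characteristics $x - \frac{1}{2}t =$ const, $u$ is constant, so $u(x,t) = f(x - \frac{1}{2}t)$ with $f = u( \cdot , 0)$.
Hence $u(x,t) = e^{-(-t/2 + x)^2}$.
Transform back: $\phi(x,t) = e^{-2x}u(x,t)$.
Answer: $\phi(x, t) = e^{-2 x} e^{-(-t/2 + x)^2}$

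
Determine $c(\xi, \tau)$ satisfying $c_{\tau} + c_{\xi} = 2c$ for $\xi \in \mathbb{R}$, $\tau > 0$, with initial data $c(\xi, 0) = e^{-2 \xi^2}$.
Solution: Substitute $c = e^{2\tau}u$, i.e. $u = e^{-2\tau}c$.
By the product rule, $c_{\tau} = e^{2\tau}(u_{\tau} + 2u)$, $c_{\xi} = e^{2\tau}u_{\xi}$.
Substituting into the PDE and dividing by $e^{2\tau}$: $u_{\tau} + 2u + u_{\xi} = 2u$.
The lower-order terms cancel, leaving the standard advection equation $u_{\tau} + u_{\xi} = 0$.
Initial data for $u$: $u(\xi,0) = c(\xi,0) = e^{-2 \xi^2}$.
Solve for $u$:
  By method of characteristics (waves move right with speed 1):
  Along characteristics $\xi - \tau =$ const, $u$ is constant, so $u(\xi,\tau) = f(\xi - \tau)$ with $f = u( \cdot , 0)$.
Hence $u(\xi,\tau) = e^{-2 (\xi - \tau)^2}$.
Transform back: $c(\xi,\tau) = e^{2\tau}u(\xi,\tau)$.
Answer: $c(\xi, \tau) = e^{2 \tau} e^{-2 (-\tau + \xi)^2}$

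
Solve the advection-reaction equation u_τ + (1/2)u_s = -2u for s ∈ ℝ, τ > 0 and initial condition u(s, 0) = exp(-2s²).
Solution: Substitute u = exp(-2τ)w.
Then u_τ = exp(-2τ)(w_τ - 2w), u_s = exp(-2τ)w_s; substituting and dividing by exp(-2τ), the lower-order terms cancel: w_τ + (1/2)w_s = 0 (standard advection equation).
Data for w: w(s,0) = u(s,0) = exp(-2s²).
By characteristics (ds/dτ = 1/2), w(s,τ) = f(s - (1/2)τ) with f = w(·, 0).
So w(s,τ) = exp(-2(s - τ/2)²), and u(s,τ) = exp(-2τ)w(s,τ).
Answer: u(s, τ) = exp(-2τ)exp(-2(s - τ/2)²)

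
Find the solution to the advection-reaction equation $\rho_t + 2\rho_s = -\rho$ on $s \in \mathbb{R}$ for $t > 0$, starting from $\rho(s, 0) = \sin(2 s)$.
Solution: Substitute $\rho = e^{-t}u$, i.e. $u = e^{t}\rho$.
By the product rule, $\rho_t = e^{-t}(u_t - u)$, $\rho_s = e^{-t}u_s$.
Substituting into the PDE and dividing by $e^{-t}$: $u_t - u + 2u_s = -u$.
The lower-order terms cancel, leaving the standard advection equation $u_t + 2u_s = 0$.
Initial data for $u$: $u(s,0) = \rho(s,0) = \sin(2 s)$.
Solve for $u$:
  By method of characteristics (waves move right with speed 2):
  Along characteristics $s - 2t =$ const, $u$ is constant, so $u(s,t) = f(s - 2t)$ with $f = u( \cdot , 0)$.
Hence $u(s,t) = \sin(2 s - 4 t)$.
Transform back: $\rho(s,t) = e^{-t}u(s,t)$.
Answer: $\rho(s, t) = e^{-t} \sin(2 s - 4 t)$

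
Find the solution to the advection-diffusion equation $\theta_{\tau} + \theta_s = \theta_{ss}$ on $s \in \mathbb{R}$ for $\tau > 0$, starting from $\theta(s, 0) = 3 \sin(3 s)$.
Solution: Moving frame: $\eta = s - \tau$, $\sigma = \tau$, $\theta = u(\eta,\sigma)$, so $\theta_{\tau} = u_{\sigma} - u_{\eta}$ and $\theta_{ss} = u_{\eta\eta}$.
Hence $\theta_{\tau} + \theta_s = u_{\sigma}$ and the PDE becomes the heat equation $u_{\sigma} = u_{\eta\eta}$ on $\eta \in \mathbb{R}$.
Initial data: $u(\eta,0) = \theta(\eta,0) = 3 \sin(3 \eta)$. Each mode $\sin(n\eta)$ decays as $e^{-n^2\sigma}$ on $\mathbb{R}$, so $u(\eta,\sigma) = \sum c_n e^{-n^2\sigma} \sin(n\eta)$ with $c_3=3$: $u(\eta,\sigma) = 3 e^{-9 \sigma} \sin(3 \eta)$.
Substituting back: $\theta(s,\tau) = u(s - \tau, \tau)$.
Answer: $\theta(s, \tau) = -3 e^{-9 \tau} \sin(3 \tau - 3 s)$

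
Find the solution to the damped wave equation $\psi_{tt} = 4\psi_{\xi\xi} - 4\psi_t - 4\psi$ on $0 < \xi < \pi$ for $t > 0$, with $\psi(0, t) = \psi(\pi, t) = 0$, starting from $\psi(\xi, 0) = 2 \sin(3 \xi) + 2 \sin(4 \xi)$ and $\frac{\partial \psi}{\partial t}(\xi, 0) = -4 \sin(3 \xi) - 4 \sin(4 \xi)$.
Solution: Substitute $\psi = e^{-2t}u$.
Then $\psi_t = e^{-2t}(u_t - 2u)$, $\psi_{tt} = e^{-2t}(u_{tt} - 4u_t + 4u)$, $\psi_{\xi\xi} = e^{-2t}u_{\xi\xi}$; substituting and dividing by $e^{-2t}$, the lower-order terms cancel: $u_{tt} = 4u_{\xi\xi}$ (standard wave equation).
Data for $u$: $u(\xi,0) = \psi(\xi,0) = 2 \sin(3 \xi) + 2 \sin(4 \xi)$; $u_t(\xi,0) = \psi_t(\xi,0) + 2\psi(\xi,0) = 0$. The boundary conditions carry over: $u(0,t) = u(\pi,t) = 0$.
Separating variables: $u = \sum [A_n \cos(\omega_n t) + B_n \sin(\omega_n t)] \sin(n\xi)$, $\omega_n = 2n$. From ICs: $A_3=2, A_4=2$.
So $u(\xi,t) = 2 \sin(3 \xi) \cos(6 t) + 2 \sin(4 \xi) \cos(8 t)$, and $\psi(\xi,t) = e^{-2t}u(\xi,t)$.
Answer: $\psi(\xi, t) = 2 e^{-2 t} \sin(3 \xi) \cos(6 t) + 2 e^{-2 t} \sin(4 \xi) \cos(8 t)$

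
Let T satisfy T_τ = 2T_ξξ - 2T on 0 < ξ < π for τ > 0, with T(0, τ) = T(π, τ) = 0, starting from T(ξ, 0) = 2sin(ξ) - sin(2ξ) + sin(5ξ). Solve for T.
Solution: Substitute T = exp(-2τ)u.
Then T_τ = exp(-2τ)(u_τ - 2u), T_ξξ = exp(-2τ)u_ξξ; substituting and dividing by exp(-2τ), the lower-order terms cancel: u_τ = 2u_ξξ (standard heat equation).
Data for u: u(ξ,0) = T(ξ,0) = 2sin(ξ) - sin(2ξ) + sin(5ξ). The boundary conditions carry over: u(0,τ) = u(π,τ) = 0.
Separating variables: u = Σ c_n exp(-2n²τ) sin(nξ). From u(ξ,0) = 2sin(ξ) - sin(2ξ) + sin(5ξ): c_1=2, c_2=-1, c_5=1.
So u(ξ,τ) = 2exp(-2τ)sin(ξ) - exp(-8τ)sin(2ξ) + exp(-50τ)sin(5ξ), and T(ξ,τ) = exp(-2τ)u(ξ,τ).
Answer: T(ξ, τ) = 2exp(-4τ)sin(ξ) - exp(-10τ)sin(2ξ) + exp(-52τ)sin(5ξ)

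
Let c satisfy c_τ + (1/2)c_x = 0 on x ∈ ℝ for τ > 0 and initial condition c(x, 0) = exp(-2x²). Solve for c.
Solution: By method of characteristics (waves move right with speed 1/2):
Along characteristics x - (1/2)τ = const, c is constant, so c(x,τ) = f(x - (1/2)τ) with f = c(·, 0).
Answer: c(x, τ) = exp(-2(x - τ/2)²)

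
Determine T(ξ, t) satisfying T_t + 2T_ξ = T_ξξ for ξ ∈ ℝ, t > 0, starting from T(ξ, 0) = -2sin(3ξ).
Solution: Change to a moving frame: let η = ξ - 2t, σ = t and write T(ξ,t) = u(η,σ).
By the chain rule T_t = u_σ - 2u_η, T_ξ = u_η, T_ξξ = u_ηη.
Then T_t + 2T_ξ = u_σ: the advection term cancels and the PDE becomes the heat equation u_σ = u_ηη on η ∈ ℝ.
Initial data: u(η,0) = T(η,0) = -2sin(3η).
On η ∈ ℝ each mode satisfies (sin(nη))″ = -n² sin(nη), so exp(-n²σ) sin(nη) solves the heat equation; by superposition u(η,σ) = Σ c_n exp(-n²σ) sin(nη).
Reading off the coefficients: c_3=-2, so u(η,σ) = -2exp(-9σ)sin(3η).
Substituting back η = ξ - 2t, σ = t: T(ξ,t) = u(ξ - 2t, t).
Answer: T(ξ, t) = 2exp(-9t)sin(6t - 3ξ)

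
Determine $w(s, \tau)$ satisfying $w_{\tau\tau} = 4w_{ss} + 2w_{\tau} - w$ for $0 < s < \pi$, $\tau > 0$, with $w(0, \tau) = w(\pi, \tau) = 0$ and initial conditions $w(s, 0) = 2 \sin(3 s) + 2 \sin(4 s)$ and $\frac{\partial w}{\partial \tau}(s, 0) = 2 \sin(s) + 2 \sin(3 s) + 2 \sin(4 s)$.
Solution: Substitute $w = e^{\tau}u$.
Then $w_{\tau} = e^{\tau}(u_{\tau} + u)$, $w_{\tau\tau} = e^{\tau}(u_{\tau\tau} + 2u_{\tau} + u)$, $w_{ss} = e^{\tau}u_{ss}$; substituting and dividing by $e^{\tau}$, the lower-order terms cancel: $u_{\tau\tau} = 4u_{ss}$ (standard wave equation).
Data for $u$: $u(s,0) = w(s,0) = 2 \sin(3 s) + 2 \sin(4 s)$; $u_{\tau}(s,0) = w_{\tau}(s,0) - w(s,0) = 2 \sin(s)$. The boundary conditions carry over: $u(0,\tau) = u(\pi,\tau) = 0$.
Separating variables: $u = \sum [A_n \cos(\omega_n \tau) + B_n \sin(\omega_n \tau)] \sin(ns)$, $\omega_n = 2n$. From ICs ($B_n$ = velocity coefficient / $\omega_n$): $A_3=2, A_4=2, B_1=1$.
So $u(s,\tau) = \sin(s) \sin(2 \tau) + 2 \sin(3 s) \cos(6 \tau) + 2 \sin(4 s) \cos(8 \tau)$, and $w(s,\tau) = e^{\tau}u(s,\tau)$.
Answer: $w(s, \tau) = e^{\tau} \sin(2 \tau) \sin(s) + 2 e^{\tau} \sin(3 s) \cos(6 \tau) + 2 e^{\tau} \sin(4 s) \cos(8 \tau)$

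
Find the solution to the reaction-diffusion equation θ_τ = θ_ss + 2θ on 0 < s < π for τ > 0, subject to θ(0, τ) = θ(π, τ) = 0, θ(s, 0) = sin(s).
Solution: Substitute θ = exp(2τ)u.
Then θ_τ = exp(2τ)(u_τ + 2u), θ_ss = exp(2τ)u_ss; substituting and dividing by exp(2τ), the lower-order terms cancel: u_τ = u_ss (standard heat equation).
Data for u: u(s,0) = θ(s,0) = sin(s). The boundary conditions carry over: u(0,τ) = u(π,τ) = 0.
Separating variables: u = Σ c_n exp(-n²τ) sin(ns). From u(s,0) = sin(s): c_1=1.
So u(s,τ) = exp(-τ)sin(s), and θ(s,τ) = exp(2τ)u(s,τ).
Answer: θ(s, τ) = exp(τ)sin(s)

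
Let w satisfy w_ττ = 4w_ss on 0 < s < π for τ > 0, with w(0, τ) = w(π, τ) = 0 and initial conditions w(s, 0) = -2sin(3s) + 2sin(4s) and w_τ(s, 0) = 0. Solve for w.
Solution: Using separation of variables w = X(s)T(τ):
Eigenfunctions: sin(ns), n = 1, 2, 3, ...
General solution: w(s, τ) = Σ [A_n cos(2n τ) + B_n sin(2n τ)] sin(ns)
From w(s,0) = -2sin(3s) + 2sin(4s): A_3=-2, A_4=2. From w_τ(s,0) = 0: all B_n = 0.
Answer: w(s, τ) = -2sin(3s)cos(6τ) + 2sin(4s)cos(8τ)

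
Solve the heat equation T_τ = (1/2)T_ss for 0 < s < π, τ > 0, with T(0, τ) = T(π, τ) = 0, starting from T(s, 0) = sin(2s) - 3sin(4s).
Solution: Using separation of variables T = X(s)G(τ):
Eigenfunctions: sin(ns), n = 1, 2, 3, ...
General solution: T(s, τ) = Σ c_n sin(ns) exp(-n² τ/2)
Matching T(s,0) = sin(2s) - 3sin(4s) term by term: c_2=1, c_4=-3.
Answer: T(s, τ) = exp(-2τ)sin(2s) - 3exp(-8τ)sin(4s)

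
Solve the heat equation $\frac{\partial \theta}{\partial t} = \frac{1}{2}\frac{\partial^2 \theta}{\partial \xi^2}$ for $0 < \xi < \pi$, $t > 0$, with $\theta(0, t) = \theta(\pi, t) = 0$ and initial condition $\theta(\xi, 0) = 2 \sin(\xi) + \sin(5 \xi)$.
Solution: Using separation of variables $\theta = X(\xi)G(t)$:
Eigenfunctions: $\sin(n\xi)$, $n = 1, 2, 3, \ldots$
General solution: $\theta(\xi, t) = \sum c_n \sin(n\xi) e^{-n^2 t/2}$
Matching $\theta(\xi,0) = 2 \sin(\xi) + \sin(5 \xi)$ term by term: $c_1=2, c_5=1$.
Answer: $\theta(\xi, t) = 2 e^{-t/2} \sin(\xi) + e^{-25 t/2} \sin(5 \xi)$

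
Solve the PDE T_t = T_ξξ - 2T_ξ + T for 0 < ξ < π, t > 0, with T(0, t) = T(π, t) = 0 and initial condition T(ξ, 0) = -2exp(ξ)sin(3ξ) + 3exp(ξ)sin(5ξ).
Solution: Substitute T = exp(ξ)u, i.e. u = exp(-ξ)T.
By the product rule, T_ξ = exp(ξ)(u_ξ + u), T_ξξ = exp(ξ)(u_ξξ + 2u_ξ + u), T_t = exp(ξ)u_t.
Substituting into the PDE and dividing by exp(ξ): u_t = (u_ξξ + 2u_ξ + u) - 2(u_ξ + u) + u.
The lower-order terms cancel, leaving the standard heat equation u_t = u_ξξ.
Initial data for u: u(ξ,0) = exp(-ξ)T(ξ,0) = -2sin(3ξ) + 3sin(5ξ). The boundary conditions carry over: u(0,t) = u(π,t) = 0.
Solve for u:
  Using separation of variables u = X(ξ)G(t):
  Eigenfunctions: sin(nξ), n = 1, 2, 3, ...
  General solution: u(ξ, t) = Σ c_n sin(nξ) exp(-n² t)
  Matching u(ξ,0) = -2sin(3ξ) + 3sin(5ξ) term by term: c_3=-2, c_5=3.
Hence u(ξ,t) = -2exp(-9t)sin(3ξ) + 3exp(-25t)sin(5ξ).
Transform back: T(ξ,t) = exp(ξ)u(ξ,t).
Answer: T(ξ, t) = -2exp(-9t)exp(ξ)sin(3ξ) + 3exp(-25t)exp(ξ)sin(5ξ)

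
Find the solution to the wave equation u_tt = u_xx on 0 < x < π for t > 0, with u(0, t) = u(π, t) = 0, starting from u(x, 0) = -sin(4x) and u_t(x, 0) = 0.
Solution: Separating variables: u = Σ [A_n cos(ω_n t) + B_n sin(ω_n t)] sin(nx), ω_n = n. From ICs: A_4=-1.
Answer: u(x, t) = -sin(4x)cos(4t)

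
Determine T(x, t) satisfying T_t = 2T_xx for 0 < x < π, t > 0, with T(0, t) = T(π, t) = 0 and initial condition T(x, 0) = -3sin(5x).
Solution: Separating variables: T = Σ c_n exp(-2n²t) sin(nx). From T(x,0) = -3sin(5x): c_5=-3.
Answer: T(x, t) = -3exp(-50t)sin(5x)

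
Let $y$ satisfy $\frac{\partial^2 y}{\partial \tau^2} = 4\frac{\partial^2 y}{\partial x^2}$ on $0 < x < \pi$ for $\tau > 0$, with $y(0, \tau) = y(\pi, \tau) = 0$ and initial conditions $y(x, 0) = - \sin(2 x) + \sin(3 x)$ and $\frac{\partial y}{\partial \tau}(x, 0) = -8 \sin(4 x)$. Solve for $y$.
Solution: Using separation of variables $y = X(x)T(\tau)$:
Eigenfunctions: $\sin(nx)$, $n = 1, 2, 3, \ldots$
General solution: $y(x, \tau) = \sum [A_n \cos(2n \tau) + B_n \sin(2n \tau)] \sin(nx)$
From $y(x,0) = - \sin(2 x) + \sin(3 x)$: $A_2=-1, A_3=1$. From $y_{\tau}(x,0) = -8 \sin(4 x)$, using $y_{\tau}(x,0) = \sum \omega_n B_n \sin(nx)$ with $\omega_n = 2n$: $B_4 = (-8)/8 = -1$.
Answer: $y(x, \tau) = - \sin(8 \tau) \sin(4 x) -  \sin(2 x) \cos(4 \tau) + \sin(3 x) \cos(6 \tau)$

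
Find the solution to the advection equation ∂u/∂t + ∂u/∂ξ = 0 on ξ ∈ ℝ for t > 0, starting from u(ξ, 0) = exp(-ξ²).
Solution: By characteristics (dξ/dt = 1), u(ξ,t) = f(ξ - t) with f = u(·, 0).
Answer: u(ξ, t) = exp(-(-t + ξ)²)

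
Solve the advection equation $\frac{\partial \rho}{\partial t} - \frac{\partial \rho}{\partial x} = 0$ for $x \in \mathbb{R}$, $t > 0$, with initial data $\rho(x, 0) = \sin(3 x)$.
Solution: By characteristics ($dx/dt = -1$), $\rho(x,t) = f(x + t)$ with $f = \rho( \cdot , 0)$.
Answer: $\rho(x, t) = \sin(3 t + 3 x)$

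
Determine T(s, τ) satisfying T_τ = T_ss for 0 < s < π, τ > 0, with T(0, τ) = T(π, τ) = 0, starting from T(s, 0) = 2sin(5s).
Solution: Using separation of variables T = X(s)G(τ):
Eigenfunctions: sin(ns), n = 1, 2, 3, ...
General solution: T(s, τ) = Σ c_n sin(ns) exp(-n² τ)
Matching T(s,0) = 2sin(5s) term by term: c_5=2.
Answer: T(s, τ) = 2exp(-25τ)sin(5s)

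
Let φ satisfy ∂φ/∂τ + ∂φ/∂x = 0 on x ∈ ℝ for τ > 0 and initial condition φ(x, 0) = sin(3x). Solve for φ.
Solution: By characteristics (dx/dτ = 1), φ(x,τ) = f(x - τ) with f = φ(·, 0).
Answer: φ(x, τ) = sin(3x - 3τ)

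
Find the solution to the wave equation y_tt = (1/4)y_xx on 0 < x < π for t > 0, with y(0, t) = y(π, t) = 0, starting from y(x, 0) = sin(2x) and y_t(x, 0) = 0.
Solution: Using separation of variables y = X(x)T(t):
Eigenfunctions: sin(nx), n = 1, 2, 3, ...
General solution: y(x, t) = Σ [A_n cos(n t/2) + B_n sin(n t/2)] sin(nx)
From y(x,0) = sin(2x): A_2=1. From y_t(x,0) = 0: all B_n = 0.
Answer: y(x, t) = sin(2x)cos(t)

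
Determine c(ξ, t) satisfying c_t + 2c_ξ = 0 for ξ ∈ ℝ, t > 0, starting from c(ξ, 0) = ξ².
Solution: By method of characteristics (waves move right with speed 2):
Along characteristics ξ - 2t = const, c is constant, so c(ξ,t) = f(ξ - 2t) with f = c(·, 0).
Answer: c(ξ, t) = 4t² - 4tξ + ξ²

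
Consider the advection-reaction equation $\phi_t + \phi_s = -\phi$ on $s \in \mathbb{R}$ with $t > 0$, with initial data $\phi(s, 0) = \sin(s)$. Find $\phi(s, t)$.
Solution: Substitute $\phi = e^{-t}u$, i.e. $u = e^{t}\phi$.
By the product rule, $\phi_t = e^{-t}(u_t - u)$, $\phi_s = e^{-t}u_s$.
Substituting into the PDE and dividing by $e^{-t}$: $u_t - u + u_s = -u$.
The lower-order terms cancel, leaving the standard advection equation $u_t + u_s = 0$.
Initial data for $u$: $u(s,0) = \phi(s,0) = \sin(s)$.
Solve for $u$:
  By method of characteristics (waves move right with speed 1):
  Along characteristics $s - t =$ const, $u$ is constant, so $u(s,t) = f(s - t)$ with $f = u( \cdot , 0)$.
Hence $u(s,t) = \sin(s - t)$.
Transform back: $\phi(s,t) = e^{-t}u(s,t)$.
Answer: $\phi(s, t) = e^{-t} \sin(s - t)$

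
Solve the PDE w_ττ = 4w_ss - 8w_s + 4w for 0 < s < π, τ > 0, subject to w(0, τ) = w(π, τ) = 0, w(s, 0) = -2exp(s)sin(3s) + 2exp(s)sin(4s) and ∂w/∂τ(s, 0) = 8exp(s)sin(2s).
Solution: Substitute w = exp(s)u, i.e. u = exp(-s)w.
By the product rule, w_s = exp(s)(u_s + u), w_ss = exp(s)(u_ss + 2u_s + u), w_ττ = exp(s)u_ττ.
Substituting into the PDE and dividing by exp(s): u_ττ = 4(u_ss + 2u_s + u) - 8(u_s + u) + 4u.
The lower-order terms cancel, leaving the standard wave equation u_ττ = 4u_ss.
Initial data for u: u(s,0) = exp(-s)w(s,0) = -2sin(3s) + 2sin(4s); u_τ(s,0) = exp(-s)w_τ(s,0) = 8sin(2s). The boundary conditions carry over: u(0,τ) = u(π,τ) = 0.
Solve for u:
  Using separation of variables u = X(s)T(τ):
  Eigenfunctions: sin(ns), n = 1, 2, 3, ...
  General solution: u(s, τ) = Σ [A_n cos(2n τ) + B_n sin(2n τ)] sin(ns)
  From u(s,0) = -2sin(3s) + 2sin(4s): A_3=-2, A_4=2. From u_τ(s,0) = 8sin(2s), using u_τ(s,0) = Σ ω_n B_n sin(ns) with ω_n = 2n: B_2 = 8/4 = 2.
Hence u(s,τ) = 2sin(2s)sin(4τ) - 2sin(3s)cos(6τ) + 2sin(4s)cos(8τ).
Transform back: w(s,τ) = exp(s)u(s,τ).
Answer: w(s, τ) = 2exp(s)sin(2s)sin(4τ) - 2exp(s)sin(3s)cos(6τ) + 2exp(s)sin(4s)cos(8τ)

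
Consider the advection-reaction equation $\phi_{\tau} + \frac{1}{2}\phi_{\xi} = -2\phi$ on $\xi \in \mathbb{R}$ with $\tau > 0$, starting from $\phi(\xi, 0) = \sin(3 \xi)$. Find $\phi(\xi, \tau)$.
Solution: Substitute $\phi = e^{-2\tau}u$, i.e. $u = e^{2\tau}\phi$.
By the product rule, $\phi_{\tau} = e^{-2\tau}(u_{\tau} - 2u)$, $\phi_{\xi} = e^{-2\tau}u_{\xi}$.
Substituting into the PDE and dividing by $e^{-2\tau}$: $u_{\tau} - 2u + \frac{1}{2}u_{\xi} = -2u$.
The lower-order terms cancel, leaving the standard advection equation $u_{\tau} + \frac{1}{2}u_{\xi} = 0$.
Initial data for $u$: $u(\xi,0) = \phi(\xi,0) = \sin(3 \xi)$.
Solve for $u$:
  By method of characteristics (waves move right with speed 1/2):
  Along characteristics $\xi - \frac{1}{2}\tau =$ const, $u$ is constant, so $u(\xi,\tau) = f(\xi - \frac{1}{2}\tau)$ with $f = u( \cdot , 0)$.
Hence $u(\xi,\tau) = \sin(3 \xi - 3 \tau/2)$.
Transform back: $\phi(\xi,\tau) = e^{-2\tau}u(\xi,\tau)$.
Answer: $\phi(\xi, \tau) = - e^{-2 \tau} \sin(3 \tau/2 - 3 \xi)$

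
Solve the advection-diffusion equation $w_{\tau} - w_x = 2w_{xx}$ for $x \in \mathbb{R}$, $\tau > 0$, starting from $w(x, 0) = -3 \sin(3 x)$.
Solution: Change to a moving frame: let $\eta = x + \tau$, $\sigma = \tau$ and write $w(x,\tau) = u(\eta,\sigma)$.
By the chain rule $w_{\tau} = u_{\sigma} + u_{\eta}$, $w_x = u_{\eta}$, $w_{xx} = u_{\eta\eta}$.
Then $w_{\tau} - w_x = u_{\sigma}$: the advection term cancels and the PDE becomes the heat equation $u_{\sigma} = 2u_{\eta\eta}$ on $\eta \in \mathbb{R}$.
Initial data: $u(\eta,0) = w(\eta,0) = -3 \sin(3 \eta)$.
On $\eta \in \mathbb{R}$ each mode satisfies $(\sin(n\eta))'' = -n^2 \sin(n\eta)$, so $e^{-2n^2\sigma} \sin(n\eta)$ solves the heat equation; by superposition $u(\eta,\sigma) = \sum c_n e^{-2n^2\sigma} \sin(n\eta)$.
Reading off the coefficients: $c_3=-3$, so $u(\eta,\sigma) = -3 e^{-18 \sigma} \sin(3 \eta)$.
Substituting back $\eta = x + \tau$, $\sigma = \tau$: $w(x,\tau) = u(x + \tau, \tau)$.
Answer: $w(x, \tau) = -3 e^{-18 \tau} \sin(3 \tau + 3 x)$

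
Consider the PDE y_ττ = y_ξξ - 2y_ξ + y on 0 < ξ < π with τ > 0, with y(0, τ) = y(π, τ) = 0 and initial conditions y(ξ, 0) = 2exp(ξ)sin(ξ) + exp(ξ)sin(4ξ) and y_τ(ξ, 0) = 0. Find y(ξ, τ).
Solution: Substitute y = exp(ξ)u.
Then y_ξ = exp(ξ)(u_ξ + u), y_ξξ = exp(ξ)(u_ξξ + 2u_ξ + u), y_ττ = exp(ξ)u_ττ; substituting and dividing by exp(ξ), the lower-order terms cancel: u_ττ = u_ξξ (standard wave equation).
Data for u: u(ξ,0) = exp(-ξ)y(ξ,0) = 2sin(ξ) + sin(4ξ); u_τ(ξ,0) = exp(-ξ)y_τ(ξ,0) = 0. The boundary conditions carry over: u(0,τ) = u(π,τ) = 0.
Separating variables: u = Σ [A_n cos(ω_n τ) + B_n sin(ω_n τ)] sin(nξ), ω_n = n. From ICs: A_1=2, A_4=1.
So u(ξ,τ) = 2sin(ξ)cos(τ) + sin(4ξ)cos(4τ), and y(ξ,τ) = exp(ξ)u(ξ,τ).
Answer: y(ξ, τ) = 2exp(ξ)sin(ξ)cos(τ) + exp(ξ)sin(4ξ)cos(4τ)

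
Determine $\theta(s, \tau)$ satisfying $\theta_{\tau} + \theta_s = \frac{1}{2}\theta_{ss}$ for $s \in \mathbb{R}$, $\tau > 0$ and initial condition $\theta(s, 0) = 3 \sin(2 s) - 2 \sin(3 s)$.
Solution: Change to a moving frame: let $\eta = s - \tau$, $\sigma = \tau$ and write $\theta(s,\tau) = u(\eta,\sigma)$.
By the chain rule $\theta_{\tau} = u_{\sigma} - u_{\eta}$, $\theta_s = u_{\eta}$, $\theta_{ss} = u_{\eta\eta}$.
Then $\theta_{\tau} + \theta_s = u_{\sigma}$: the advection term cancels and the PDE becomes the heat equation $u_{\sigma} = \frac{1}{2}u_{\eta\eta}$ on $\eta \in \mathbb{R}$.
Initial data: $u(\eta,0) = \theta(\eta,0) = 3 \sin(2 \eta) - 2 \sin(3 \eta)$.
On $\eta \in \mathbb{R}$ each mode satisfies $(\sin(n\eta))'' = -n^2 \sin(n\eta)$, so $e^{-n^2\sigma/2} \sin(n\eta)$ solves the heat equation; by superposition $u(\eta,\sigma) = \sum c_n e^{-n^2\sigma/2} \sin(n\eta)$.
Reading off the coefficients: $c_2=3, c_3=-2$, so $u(\eta,\sigma) = 3 e^{-2 \sigma} \sin(2 \eta) - 2 e^{-9 \sigma/2} \sin(3 \eta)$.
Substituting back $\eta = s - \tau$, $\sigma = \tau$: $\theta(s,\tau) = u(s - \tau, \tau)$.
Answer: $\theta(s, \tau) = -3 e^{-2 \tau} \sin(2 \tau - 2 s) + 2 e^{-9 \tau/2} \sin(3 \tau - 3 s)$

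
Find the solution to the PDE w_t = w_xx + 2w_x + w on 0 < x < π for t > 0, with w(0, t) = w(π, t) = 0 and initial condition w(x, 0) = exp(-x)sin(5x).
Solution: Substitute w = exp(-x)u.
Then w_x = exp(-x)(u_x - u), w_xx = exp(-x)(u_xx - 2u_x + u), w_t = exp(-x)u_t; substituting and dividing by exp(-x), the lower-order terms cancel: u_t = u_xx (standard heat equation).
Data for u: u(x,0) = exp(x)w(x,0) = sin(5x). The boundary conditions carry over: u(0,t) = u(π,t) = 0.
Separating variables: u = Σ c_n exp(-n²t) sin(nx). From u(x,0) = sin(5x): c_5=1.
So u(x,t) = exp(-25t)sin(5x), and w(x,t) = exp(-x)u(x,t).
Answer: w(x, t) = exp(-25t)exp(-x)sin(5x)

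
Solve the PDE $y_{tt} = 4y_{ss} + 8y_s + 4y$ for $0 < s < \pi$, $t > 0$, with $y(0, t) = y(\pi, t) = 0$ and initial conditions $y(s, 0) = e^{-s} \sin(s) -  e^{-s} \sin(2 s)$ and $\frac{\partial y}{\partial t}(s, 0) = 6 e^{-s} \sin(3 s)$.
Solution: Substitute $y = e^{-s}u$, i.e. $u = e^{s}y$.
By the product rule, $y_s = e^{-s}(u_s - u)$, $y_{ss} = e^{-s}(u_{ss} - 2u_s + u)$, $y_{tt} = e^{-s}u_{tt}$.
Substituting into the PDE and dividing by $e^{-s}$: $u_{tt} = 4(u_{ss} - 2u_s + u) + 8(u_s - u) + 4u$.
The lower-order terms cancel, leaving the standard wave equation $u_{tt} = 4u_{ss}$.
Initial data for $u$: $u(s,0) = e^{s}y(s,0) = \sin(s) - \sin(2 s)$; $u_t(s,0) = e^{s}y_t(s,0) = 6 \sin(3 s)$. The boundary conditions carry over: $u(0,t) = u(\pi,t) = 0$.
Solve for $u$:
  Using separation of variables $u = X(s)T(t)$:
  Eigenfunctions: $\sin(ns)$, $n = 1, 2, 3, \ldots$
  General solution: $u(s, t) = \sum [A_n \cos(2n t) + B_n \sin(2n t)] \sin(ns)$
  From $u(s,0) = \sin(s) - \sin(2 s)$: $A_1=1, A_2=-1$. From $u_t(s,0) = 6 \sin(3 s)$, using $u_t(s,0) = \sum \omega_n B_n \sin(ns)$ with $\omega_n = 2n$: $B_3 = 6/6 = 1$.
Hence $u(s,t) = \sin(s) \cos(2 t) - \sin(2 s) \cos(4 t) + \sin(3 s) \sin(6 t)$.
Transform back: $y(s,t) = e^{-s}u(s,t)$.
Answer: $y(s, t) = e^{-s} \sin(s) \cos(2 t) -  e^{-s} \sin(2 s) \cos(4 t) + e^{-s} \sin(3 s) \sin(6 t)$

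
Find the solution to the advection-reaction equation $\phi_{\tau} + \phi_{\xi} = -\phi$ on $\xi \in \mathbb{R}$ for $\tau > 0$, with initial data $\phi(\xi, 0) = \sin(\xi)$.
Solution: Substitute $\phi = e^{-\tau}u$, i.e. $u = e^{\tau}\phi$.
By the product rule, $\phi_{\tau} = e^{-\tau}(u_{\tau} - u)$, $\phi_{\xi} = e^{-\tau}u_{\xi}$.
Substituting into the PDE and dividing by $e^{-\tau}$: $u_{\tau} - u + u_{\xi} = -u$.
The lower-order terms cancel, leaving the standard advection equation $u_{\tau} + u_{\xi} = 0$.
Initial data for $u$: $u(\xi,0) = \phi(\xi,0) = \sin(\xi)$.
Solve for $u$:
  By method of characteristics (waves move right with speed 1):
  Along characteristics $\xi - \tau =$ const, $u$ is constant, so $u(\xi,\tau) = f(\xi - \tau)$ with $f = u( \cdot , 0)$.
Hence $u(\xi,\tau) = \sin(\xi - \tau)$.
Transform back: $\phi(\xi,\tau) = e^{-\tau}u(\xi,\tau)$.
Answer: $\phi(\xi, \tau) = - e^{-\tau} \sin(\tau - \xi)$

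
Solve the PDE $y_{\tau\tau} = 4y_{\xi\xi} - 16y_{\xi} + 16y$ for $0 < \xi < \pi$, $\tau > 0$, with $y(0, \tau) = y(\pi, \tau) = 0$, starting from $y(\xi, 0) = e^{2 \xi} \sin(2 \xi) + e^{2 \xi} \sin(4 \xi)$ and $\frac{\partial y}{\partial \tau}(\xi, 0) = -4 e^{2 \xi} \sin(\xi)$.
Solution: Substitute $y = e^{2\xi}u$.
Then $y_{\xi} = e^{2\xi}(u_{\xi} + 2u)$, $y_{\xi\xi} = e^{2\xi}(u_{\xi\xi} + 4u_{\xi} + 4u)$, $y_{\tau\tau} = e^{2\xi}u_{\tau\tau}$; substituting and dividing by $e^{2\xi}$, the lower-order terms cancel: $u_{\tau\tau} = 4u_{\xi\xi}$ (standard wave equation).
Data for $u$: $u(\xi,0) = e^{-2\xi}y(\xi,0) = \sin(2 \xi) + \sin(4 \xi)$; $u_{\tau}(\xi,0) = e^{-2\xi}y_{\tau}(\xi,0) = -4 \sin(\xi)$. The boundary conditions carry over: $u(0,\tau) = u(\pi,\tau) = 0$.
Separating variables: $u = \sum [A_n \cos(\omega_n \tau) + B_n \sin(\omega_n \tau)] \sin(n\xi)$, $\omega_n = 2n$. From ICs ($B_n$ = velocity coefficient / $\omega_n$): $A_2=1, A_4=1, B_1=-2$.
So $u(\xi,\tau) = -2 \sin(\xi) \sin(2 \tau) + \sin(2 \xi) \cos(4 \tau) + \sin(4 \xi) \cos(8 \tau)$, and $y(\xi,\tau) = e^{2\xi}u(\xi,\tau)$.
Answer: $y(\xi, \tau) = -2 e^{2 \xi} \sin(2 \tau) \sin(\xi) + e^{2 \xi} \sin(2 \xi) \cos(4 \tau) + e^{2 \xi} \sin(4 \xi) \cos(8 \tau)$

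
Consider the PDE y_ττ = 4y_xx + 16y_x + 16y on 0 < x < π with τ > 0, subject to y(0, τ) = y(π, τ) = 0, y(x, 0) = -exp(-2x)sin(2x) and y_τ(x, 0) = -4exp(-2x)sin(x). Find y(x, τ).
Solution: Substitute y = exp(-2x)u.
Then y_x = exp(-2x)(u_x - 2u), y_xx = exp(-2x)(u_xx - 4u_x + 4u), y_ττ = exp(-2x)u_ττ; substituting and dividing by exp(-2x), the lower-order terms cancel: u_ττ = 4u_xx (standard wave equation).
Data for u: u(x,0) = exp(2x)y(x,0) = -sin(2x); u_τ(x,0) = exp(2x)y_τ(x,0) = -4sin(x). The boundary conditions carry over: u(0,τ) = u(π,τ) = 0.
Separating variables: u = Σ [A_n cos(ω_n τ) + B_n sin(ω_n τ)] sin(nx), ω_n = 2n. From ICs (B_n = velocity coefficient / ω_n): A_2=-1, B_1=-2.
So u(x,τ) = -2sin(x)sin(2τ) - sin(2x)cos(4τ), and y(x,τ) = exp(-2x)u(x,τ).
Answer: y(x, τ) = -2exp(-2x)sin(x)sin(2τ) - exp(-2x)sin(2x)cos(4τ)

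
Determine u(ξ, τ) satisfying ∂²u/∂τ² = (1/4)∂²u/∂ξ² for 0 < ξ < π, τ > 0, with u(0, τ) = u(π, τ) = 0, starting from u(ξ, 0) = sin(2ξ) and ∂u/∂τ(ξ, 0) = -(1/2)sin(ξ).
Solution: Using separation of variables u = X(ξ)T(τ):
Eigenfunctions: sin(nξ), n = 1, 2, 3, ...
General solution: u(ξ, τ) = Σ [A_n cos(n τ/2) + B_n sin(n τ/2)] sin(nξ)
From u(ξ,0) = sin(2ξ): A_2=1. From u_τ(ξ,0) = -(1/2)sin(ξ), using u_τ(ξ,0) = Σ ω_n B_n sin(nξ) with ω_n = n/2: B_1 = (-1/2)/(1/2) = -1.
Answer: u(ξ, τ) = -sin(ξ)sin(τ/2) + sin(2ξ)cos(τ)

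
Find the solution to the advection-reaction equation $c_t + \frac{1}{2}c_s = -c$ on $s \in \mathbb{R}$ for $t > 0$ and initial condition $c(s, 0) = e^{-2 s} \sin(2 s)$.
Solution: Substitute $c = e^{-2s}u$, i.e. $u = e^{2s}c$.
By the product rule, $c_s = e^{-2s}(u_s - 2u)$, $c_t = e^{-2s}u_t$.
Substituting into the PDE and dividing by $e^{-2s}$: $u_t + \frac{1}{2}(u_s - 2u) = -u$.
The lower-order terms cancel, leaving the standard advection equation $u_t + \frac{1}{2}u_s = 0$.
Initial data for $u$: $u(s,0) = e^{2s}c(s,0) = \sin(2 s)$.
Solve for $u$:
  By method of characteristics (waves move right with speed 1/2):
  Along characteristics $s - \frac{1}{2}t =$ const, $u$ is constant, so $u(s,t) = f(s - \frac{1}{2}t)$ with $f = u( \cdot , 0)$.
Hence $u(s,t) = \sin(2 s - t)$.
Transform back: $c(s,t) = e^{-2s}u(s,t)$.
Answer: $c(s, t) = e^{-2 s} \sin(2 s - t)$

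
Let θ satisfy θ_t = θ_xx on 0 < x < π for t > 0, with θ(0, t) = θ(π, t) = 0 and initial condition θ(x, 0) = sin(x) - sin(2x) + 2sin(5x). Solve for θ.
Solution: Using separation of variables θ = X(x)G(t):
Eigenfunctions: sin(nx), n = 1, 2, 3, ...
General solution: θ(x, t) = Σ c_n sin(nx) exp(-n² t)
Matching θ(x,0) = sin(x) - sin(2x) + 2sin(5x) term by term: c_1=1, c_2=-1, c_5=2.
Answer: θ(x, t) = exp(-t)sin(x) - exp(-4t)sin(2x) + 2exp(-25t)sin(5x)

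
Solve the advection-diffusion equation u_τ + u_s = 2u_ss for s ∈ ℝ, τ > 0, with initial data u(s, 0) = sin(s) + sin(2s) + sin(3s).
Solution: Moving frame: η = s - τ, σ = τ, u = w(η,σ), so u_τ = w_σ - w_η and u_ss = w_ηη.
Hence u_τ + u_s = w_σ and the PDE becomes the heat equation w_σ = 2w_ηη on η ∈ ℝ.
Initial data: w(η,0) = u(η,0) = sin(η) + sin(2η) + sin(3η). Each mode sin(nη) decays as exp(-2n²σ) on ℝ, so w(η,σ) = Σ c_n exp(-2n²σ) sin(nη) with c_1=1, c_2=1, c_3=1: w(η,σ) = exp(-2σ)sin(η) + exp(-8σ)sin(2η) + exp(-18σ)sin(3η).
Substituting back: u(s,τ) = w(s - τ, τ).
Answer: u(s, τ) = exp(-2τ)sin(s - τ) + exp(-8τ)sin(2s - 2τ) + exp(-18τ)sin(3s - 3τ)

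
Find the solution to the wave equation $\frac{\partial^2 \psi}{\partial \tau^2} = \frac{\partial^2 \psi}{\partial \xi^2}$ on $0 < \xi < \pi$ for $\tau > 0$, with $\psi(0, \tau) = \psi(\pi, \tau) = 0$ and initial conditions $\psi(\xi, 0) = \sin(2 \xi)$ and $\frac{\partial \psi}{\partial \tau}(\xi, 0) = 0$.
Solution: Separating variables: $\psi = \sum [A_n \cos(\omega_n \tau) + B_n \sin(\omega_n \tau)] \sin(n\xi)$, $\omega_n = n$. From ICs: $A_2=1$.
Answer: $\psi(\xi, \tau) = \sin(2 \xi) \cos(2 \tau)$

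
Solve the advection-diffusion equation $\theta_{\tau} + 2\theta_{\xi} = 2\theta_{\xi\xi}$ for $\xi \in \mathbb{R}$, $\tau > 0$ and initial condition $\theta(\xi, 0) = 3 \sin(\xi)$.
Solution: Moving frame: $\eta = \xi - 2\tau$, $\sigma = \tau$, $\theta = u(\eta,\sigma)$, so $\theta_{\tau} = u_{\sigma} - 2u_{\eta}$ and $\theta_{\xi\xi} = u_{\eta\eta}$.
Hence $\theta_{\tau} + 2\theta_{\xi} = u_{\sigma}$ and the PDE becomes the heat equation $u_{\sigma} = 2u_{\eta\eta}$ on $\eta \in \mathbb{R}$.
Initial data: $u(\eta,0) = \theta(\eta,0) = 3 \sin(\eta)$. Each mode $\sin(n\eta)$ decays as $e^{-2n^2\sigma}$ on $\mathbb{R}$, so $u(\eta,\sigma) = \sum c_n e^{-2n^2\sigma} \sin(n\eta)$ with $c_1=3$: $u(\eta,\sigma) = 3 e^{-2 \sigma} \sin(\eta)$.
Substituting back: $\theta(\xi,\tau) = u(\xi - 2\tau, \tau)$.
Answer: $\theta(\xi, \tau) = -3 e^{-2 \tau} \sin(2 \tau - \xi)$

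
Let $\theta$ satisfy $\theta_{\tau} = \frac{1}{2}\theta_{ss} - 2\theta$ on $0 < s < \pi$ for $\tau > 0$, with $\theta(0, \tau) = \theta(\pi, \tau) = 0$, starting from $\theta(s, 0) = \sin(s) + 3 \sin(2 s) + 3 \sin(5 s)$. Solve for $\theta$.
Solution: Substitute $\theta = e^{-2\tau}u$.
Then $\theta_{\tau} = e^{-2\tau}(u_{\tau} - 2u)$, $\theta_{ss} = e^{-2\tau}u_{ss}$; substituting and dividing by $e^{-2\tau}$, the lower-order terms cancel: $u_{\tau} = \frac{1}{2}u_{ss}$ (standard heat equation).
Data for $u$: $u(s,0) = \theta(s,0) = \sin(s) + 3 \sin(2 s) + 3 \sin(5 s)$. The boundary conditions carry over: $u(0,\tau) = u(\pi,\tau) = 0$.
Separating variables: $u = \sum c_n e^{-n^2\tau/2} \sin(ns)$. From $u(s,0) = \sin(s) + 3 \sin(2 s) + 3 \sin(5 s)$: $c_1=1, c_2=3, c_5=3$.
So $u(s,\tau) = 3 e^{-2 \tau} \sin(2 s) + e^{-\tau/2} \sin(s) + 3 e^{-25 \tau/2} \sin(5 s)$, and $\theta(s,\tau) = e^{-2\tau}u(s,\tau)$.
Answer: $\theta(s, \tau) = 3 e^{-4 \tau} \sin(2 s) + e^{-5 \tau/2} \sin(s) + 3 e^{-29 \tau/2} \sin(5 s)$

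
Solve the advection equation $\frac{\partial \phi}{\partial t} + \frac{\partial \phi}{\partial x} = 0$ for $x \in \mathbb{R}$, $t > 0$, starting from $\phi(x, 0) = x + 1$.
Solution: By method of characteristics (waves move right with speed 1):
Along characteristics $x - t =$ const, $\phi$ is constant, so $\phi(x,t) = f(x - t)$ with $f = \phi( \cdot , 0)$.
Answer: $\phi(x, t) = - t + x + 1$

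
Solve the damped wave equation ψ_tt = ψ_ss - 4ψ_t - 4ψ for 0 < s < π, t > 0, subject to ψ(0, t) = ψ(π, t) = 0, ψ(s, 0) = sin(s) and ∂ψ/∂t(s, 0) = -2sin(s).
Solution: Substitute ψ = exp(-2t)u.
Then ψ_t = exp(-2t)(u_t - 2u), ψ_tt = exp(-2t)(u_tt - 4u_t + 4u), ψ_ss = exp(-2t)u_ss; substituting and dividing by exp(-2t), the lower-order terms cancel: u_tt = u_ss (standard wave equation).
Data for u: u(s,0) = ψ(s,0) = sin(s); u_t(s,0) = ψ_t(s,0) + 2ψ(s,0) = 0. The boundary conditions carry over: u(0,t) = u(π,t) = 0.
Separating variables: u = Σ [A_n cos(ω_n t) + B_n sin(ω_n t)] sin(ns), ω_n = n. From ICs: A_1=1.
So u(s,t) = sin(s)cos(t), and ψ(s,t) = exp(-2t)u(s,t).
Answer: ψ(s, t) = exp(-2t)sin(s)cos(t)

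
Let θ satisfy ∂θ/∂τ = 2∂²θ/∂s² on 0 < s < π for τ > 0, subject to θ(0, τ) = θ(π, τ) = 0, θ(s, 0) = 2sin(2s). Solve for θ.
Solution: Separating variables: θ = Σ c_n exp(-2n²τ) sin(ns). From θ(s,0) = 2sin(2s): c_2=2.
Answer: θ(s, τ) = 2exp(-8τ)sin(2s)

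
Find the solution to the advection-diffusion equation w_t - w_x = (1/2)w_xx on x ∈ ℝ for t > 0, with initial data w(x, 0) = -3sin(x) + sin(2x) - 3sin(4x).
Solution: Moving frame: η = x + t, σ = t, w = u(η,σ), so w_t = u_σ + u_η and w_xx = u_ηη.
Hence w_t - w_x = u_σ and the PDE becomes the heat equation u_σ = (1/2)u_ηη on η ∈ ℝ.
Initial data: u(η,0) = w(η,0) = -3sin(η) + sin(2η) - 3sin(4η). Each mode sin(nη) decays as exp(-n²σ/2) on ℝ, so u(η,σ) = Σ c_n exp(-n²σ/2) sin(nη) with c_1=-3, c_2=1, c_4=-3: u(η,σ) = exp(-2σ)sin(2η) - 3exp(-8σ)sin(4η) - 3exp(-σ/2)sin(η).
Substituting back: w(x,t) = u(x + t, t).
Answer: w(x, t) = exp(-2t)sin(2t + 2x) - 3exp(-8t)sin(4t + 4x) - 3exp(-t/2)sin(t + x)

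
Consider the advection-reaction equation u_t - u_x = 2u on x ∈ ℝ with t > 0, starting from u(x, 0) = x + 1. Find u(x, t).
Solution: Substitute u = exp(2t)w.
Then u_t = exp(2t)(w_t + 2w), u_x = exp(2t)w_x; substituting and dividing by exp(2t), the lower-order terms cancel: w_t - w_x = 0 (standard advection equation).
Data for w: w(x,0) = u(x,0) = x + 1.
By characteristics (dx/dt = -1), w(x,t) = f(x + t) with f = w(·, 0).
So w(x,t) = t + x + 1, and u(x,t) = exp(2t)w(x,t).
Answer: u(x, t) = texp(2t) + xexp(2t) + exp(2t)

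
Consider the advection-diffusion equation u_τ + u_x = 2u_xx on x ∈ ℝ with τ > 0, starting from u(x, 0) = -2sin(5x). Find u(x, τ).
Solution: Moving frame: η = x - τ, σ = τ, u = w(η,σ), so u_τ = w_σ - w_η and u_xx = w_ηη.
Hence u_τ + u_x = w_σ and the PDE becomes the heat equation w_σ = 2w_ηη on η ∈ ℝ.
Initial data: w(η,0) = u(η,0) = -2sin(5η). Each mode sin(nη) decays as exp(-2n²σ) on ℝ, so w(η,σ) = Σ c_n exp(-2n²σ) sin(nη) with c_5=-2: w(η,σ) = -2exp(-50σ)sin(5η).
Substituting back: u(x,τ) = w(x - τ, τ).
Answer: u(x, τ) = -2exp(-50τ)sin(5x - 5τ)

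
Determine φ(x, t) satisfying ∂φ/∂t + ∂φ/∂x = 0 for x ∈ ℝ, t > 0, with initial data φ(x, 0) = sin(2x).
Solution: By characteristics (dx/dt = 1), φ(x,t) = f(x - t) with f = φ(·, 0).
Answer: φ(x, t) = -sin(2t - 2x)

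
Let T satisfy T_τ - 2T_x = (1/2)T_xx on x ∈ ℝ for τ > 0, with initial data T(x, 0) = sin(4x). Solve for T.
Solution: Change to a moving frame: let η = x + 2τ, σ = τ and write T(x,τ) = u(η,σ).
By the chain rule T_τ = u_σ + 2u_η, T_x = u_η, T_xx = u_ηη.
Then T_τ - 2T_x = u_σ: the advection term cancels and the PDE becomes the heat equation u_σ = (1/2)u_ηη on η ∈ ℝ.
Initial data: u(η,0) = T(η,0) = sin(4η).
On η ∈ ℝ each mode satisfies (sin(nη))″ = -n² sin(nη), so exp(-n²σ/2) sin(nη) solves the heat equation; by superposition u(η,σ) = Σ c_n exp(-n²σ/2) sin(nη).
Reading off the coefficients: c_4=1, so u(η,σ) = exp(-8σ)sin(4η).
Substituting back η = x + 2τ, σ = τ: T(x,τ) = u(x + 2τ, τ).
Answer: T(x, τ) = exp(-8τ)sin(4x + 8τ)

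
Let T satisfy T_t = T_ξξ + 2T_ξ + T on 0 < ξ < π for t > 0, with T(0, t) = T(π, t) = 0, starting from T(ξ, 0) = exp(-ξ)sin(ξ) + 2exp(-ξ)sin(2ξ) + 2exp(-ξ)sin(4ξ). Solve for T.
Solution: Substitute T = exp(-ξ)u, i.e. u = exp(ξ)T.
By the product rule, T_ξ = exp(-ξ)(u_ξ - u), T_ξξ = exp(-ξ)(u_ξξ - 2u_ξ + u), T_t = exp(-ξ)u_t.
Substituting into the PDE and dividing by exp(-ξ): u_t = (u_ξξ - 2u_ξ + u) + 2(u_ξ - u) + u.
The lower-order terms cancel, leaving the standard heat equation u_t = u_ξξ.
Initial data for u: u(ξ,0) = exp(ξ)T(ξ,0) = sin(ξ) + 2sin(2ξ) + 2sin(4ξ). The boundary conditions carry over: u(0,t) = u(π,t) = 0.
Solve for u:
  Using separation of variables u = X(ξ)G(t):
  Eigenfunctions: sin(nξ), n = 1, 2, 3, ...
  General solution: u(ξ, t) = Σ c_n sin(nξ) exp(-n² t)
  Matching u(ξ,0) = sin(ξ) + 2sin(2ξ) + 2sin(4ξ) term by term: c_1=1, c_2=2, c_4=2.
Hence u(ξ,t) = exp(-t)sin(ξ) + 2exp(-4t)sin(2ξ) + 2exp(-16t)sin(4ξ).
Transform back: T(ξ,t) = exp(-ξ)u(ξ,t).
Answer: T(ξ, t) = exp(-t)exp(-ξ)sin(ξ) + 2exp(-4t)exp(-ξ)sin(2ξ) + 2exp(-16t)exp(-ξ)sin(4ξ)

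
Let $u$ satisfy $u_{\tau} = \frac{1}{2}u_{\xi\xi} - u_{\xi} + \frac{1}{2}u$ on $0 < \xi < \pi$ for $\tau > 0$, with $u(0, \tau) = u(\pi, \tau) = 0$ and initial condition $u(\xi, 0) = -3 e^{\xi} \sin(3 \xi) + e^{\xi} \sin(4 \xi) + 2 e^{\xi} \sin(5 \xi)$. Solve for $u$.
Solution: Substitute $u = e^{\xi}w$, i.e. $w = e^{-\xi}u$.
By the product rule, $u_{\xi} = e^{\xi}(w_{\xi} + w)$, $u_{\xi\xi} = e^{\xi}(w_{\xi\xi} + 2w_{\xi} + w)$, $u_{\tau} = e^{\xi}w_{\tau}$.
Substituting into the PDE and dividing by $e^{\xi}$: $w_{\tau} = \frac{1}{2}(w_{\xi\xi} + 2w_{\xi} + w) - (w_{\xi} + w) + \frac{1}{2}w$.
The lower-order terms cancel, leaving the standard heat equation $w_{\tau} = \frac{1}{2}w_{\xi\xi}$.
Initial data for $w$: $w(\xi,0) = e^{-\xi}u(\xi,0) = -3 \sin(3 \xi) + \sin(4 \xi) + 2 \sin(5 \xi)$. The boundary conditions carry over: $w(0,\tau) = w(\pi,\tau) = 0$.
Solve for $w$:
  Using separation of variables $w = X(\xi)T(\tau)$:
  Eigenfunctions: $\sin(n\xi)$, $n = 1, 2, 3, \ldots$
  General solution: $w(\xi, \tau) = \sum c_n \sin(n\xi) e^{-n^2 \tau/2}$
  Matching $w(\xi,0) = -3 \sin(3 \xi) + \sin(4 \xi) + 2 \sin(5 \xi)$ term by term: $c_3=-3, c_4=1, c_5=2$.
Hence $w(\xi,\tau) = e^{-8 \tau} \sin(4 \xi) - 3 e^{-9 \tau/2} \sin(3 \xi) + 2 e^{-25 \tau/2} \sin(5 \xi)$.
Transform back: $u(\xi,\tau) = e^{\xi}w(\xi,\tau)$.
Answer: $u(\xi, \tau) = e^{-8 \tau} e^{\xi} \sin(4 \xi) - 3 e^{-9 \tau/2} e^{\xi} \sin(3 \xi) + 2 e^{-25 \tau/2} e^{\xi} \sin(5 \xi)$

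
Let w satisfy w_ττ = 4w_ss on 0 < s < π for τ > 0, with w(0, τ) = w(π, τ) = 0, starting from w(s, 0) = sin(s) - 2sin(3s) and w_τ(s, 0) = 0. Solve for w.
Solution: Using separation of variables w = X(s)T(τ):
Eigenfunctions: sin(ns), n = 1, 2, 3, ...
General solution: w(s, τ) = Σ [A_n cos(2n τ) + B_n sin(2n τ)] sin(ns)
From w(s,0) = sin(s) - 2sin(3s): A_1=1, A_3=-2. From w_τ(s,0) = 0: all B_n = 0.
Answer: w(s, τ) = sin(s)cos(2τ) - 2sin(3s)cos(6τ)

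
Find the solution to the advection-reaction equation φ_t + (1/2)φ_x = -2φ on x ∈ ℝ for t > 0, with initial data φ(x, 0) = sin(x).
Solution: Substitute φ = exp(-2t)u.
Then φ_t = exp(-2t)(u_t - 2u), φ_x = exp(-2t)u_x; substituting and dividing by exp(-2t), the lower-order terms cancel: u_t + (1/2)u_x = 0 (standard advection equation).
Data for u: u(x,0) = φ(x,0) = sin(x).
By characteristics (dx/dt = 1/2), u(x,t) = f(x - (1/2)t) with f = u(·, 0).
So u(x,t) = -sin(t/2 - x), and φ(x,t) = exp(-2t)u(x,t).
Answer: φ(x, t) = -exp(-2t)sin(t/2 - x)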